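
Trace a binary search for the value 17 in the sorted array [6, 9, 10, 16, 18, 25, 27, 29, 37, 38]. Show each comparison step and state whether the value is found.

Binary search for 17 in [6, 9, 10, 16, 18, 25, 27, 29, 37, 38]:

lo=0, hi=9, mid=4, arr[mid]=18 -> 18 > 17, search left half
lo=0, hi=3, mid=1, arr[mid]=9 -> 9 < 17, search right half
lo=2, hi=3, mid=2, arr[mid]=10 -> 10 < 17, search right half
lo=3, hi=3, mid=3, arr[mid]=16 -> 16 < 17, search right half
lo=4 > hi=3, target 17 not found

Binary search determines that 17 is not in the array after 4 comparisons. The search space was exhausted without finding the target.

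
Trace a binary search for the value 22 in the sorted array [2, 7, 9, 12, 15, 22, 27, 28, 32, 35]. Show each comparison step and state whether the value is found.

Binary search for 22 in [2, 7, 9, 12, 15, 22, 27, 28, 32, 35]:

lo=0, hi=9, mid=4, arr[mid]=15 -> 15 < 22, search right half
lo=5, hi=9, mid=7, arr[mid]=28 -> 28 > 22, search left half
lo=5, hi=6, mid=5, arr[mid]=22 -> Found target at index 5!

Binary search finds 22 at index 5 after 3 comparisons. The search repeatedly halves the search space by comparing with the middle element.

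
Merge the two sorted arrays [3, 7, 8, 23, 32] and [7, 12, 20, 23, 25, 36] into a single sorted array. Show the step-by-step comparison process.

Merging process:

Compare 3 vs 7: take 3 from left. Merged: [3]
Compare 7 vs 7: take 7 from left. Merged: [3, 7]
Compare 8 vs 7: take 7 from right. Merged: [3, 7, 7]
Compare 8 vs 12: take 8 from left. Merged: [3, 7, 7, 8]
Compare 23 vs 12: take 12 from right. Merged: [3, 7, 7, 8, 12]
Compare 23 vs 20: take 20 from right. Merged: [3, 7, 7, 8, 12, 20]
Compare 23 vs 23: take 23 from left. Merged: [3, 7, 7, 8, 12, 20, 23]
Compare 32 vs 23: take 23 from right. Merged: [3, 7, 7, 8, 12, 20, 23, 23]
Compare 32 vs 25: take 25 from right. Merged: [3, 7, 7, 8, 12, 20, 23, 23, 25]
Compare 32 vs 36: take 32 from left. Merged: [3, 7, 7, 8, 12, 20, 23, 23, 25, 32]
Append remaining from right: [36]. Merged: [3, 7, 7, 8, 12, 20, 23, 23, 25, 32, 36]

Final merged array: [3, 7, 7, 8, 12, 20, 23, 23, 25, 32, 36]
Total comparisons: 10

The merged array is [3, 7, 7, 8, 12, 20, 23, 23, 25, 32, 36], requiring 10 comparisons. The merge step runs in O(n) time where n is the total number of elements.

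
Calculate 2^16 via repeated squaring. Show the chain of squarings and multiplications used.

Computing 2^16 by squaring (build up from 2^1; each line after the first costs one multiplication):

2^1 = 2
2^2 = (2^1)^2 = 2^2 = 4
2^4 = (2^2)^2 = 4^2 = 16
2^8 = (2^4)^2 = 16^2 = 256
2^16 = (2^8)^2 = 256^2 = 65536

Result: 65536
Multiplications needed: 4 (4 lines after 2^1)

2^16 = 65536. Using exponentiation by squaring, this requires 4 multiplications. The key idea: if the exponent is even, square the half-power; if odd, multiply by the base once.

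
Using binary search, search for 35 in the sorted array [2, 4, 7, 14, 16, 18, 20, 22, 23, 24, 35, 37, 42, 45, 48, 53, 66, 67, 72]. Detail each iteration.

Binary search for 35 in [2, 4, 7, 14, 16, 18, 20, 22, 23, 24, 35, 37, 42, 45, 48, 53, 66, 67, 72]:

lo=0, hi=18, mid=9, arr[mid]=24 -> 24 < 35, search right half
lo=10, hi=18, mid=14, arr[mid]=48 -> 48 > 35, search left half
lo=10, hi=13, mid=11, arr[mid]=37 -> 37 > 35, search left half
lo=10, hi=10, mid=10, arr[mid]=35 -> Found target at index 10!

Binary search finds 35 at index 10 after 4 comparisons. The search repeatedly halves the search space by comparing with the middle element.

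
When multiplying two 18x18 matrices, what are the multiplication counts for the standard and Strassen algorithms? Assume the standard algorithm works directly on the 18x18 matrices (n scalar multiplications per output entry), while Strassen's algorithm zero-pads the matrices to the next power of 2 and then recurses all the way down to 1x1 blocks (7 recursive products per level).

Matrix multiplication for 18x18 matrices:

Strassen's algorithm requires power-of-2 dimensions. Pad 18x18 to 32x32 (next power of 2).

Standard algorithm: 18^3 = 5832 multiplications
Strassen's algorithm: 7^(log2(32)) = 7^5 = 16807 multiplications
Difference: 5832 - 16807 = -10975 (Strassen uses MORE here due to padding overhead — for small or just-over-power-of-2 n, padding can outweigh the per-level savings)

Standard: 5832 multiplications (18^3). Strassen: 16807 multiplications (7^5, after padding to 32x32). Strassen reduces 8 recursive multiplications to 7 at each level.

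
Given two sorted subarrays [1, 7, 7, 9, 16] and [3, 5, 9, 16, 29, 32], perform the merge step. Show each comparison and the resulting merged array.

Merging process:

Compare 1 vs 3: take 1 from left. Merged: [1]
Compare 7 vs 3: take 3 from right. Merged: [1, 3]
Compare 7 vs 5: take 5 from right. Merged: [1, 3, 5]
Compare 7 vs 9: take 7 from left. Merged: [1, 3, 5, 7]
Compare 7 vs 9: take 7 from left. Merged: [1, 3, 5, 7, 7]
Compare 9 vs 9: take 9 from left. Merged: [1, 3, 5, 7, 7, 9]
Compare 16 vs 9: take 9 from right. Merged: [1, 3, 5, 7, 7, 9, 9]
Compare 16 vs 16: take 16 from left. Merged: [1, 3, 5, 7, 7, 9, 9, 16]
Append remaining from right: [16, 29, 32]. Merged: [1, 3, 5, 7, 7, 9, 9, 16, 16, 29, 32]

Final merged array: [1, 3, 5, 7, 7, 9, 9, 16, 16, 29, 32]
Total comparisons: 8

The merged array is [1, 3, 5, 7, 7, 9, 9, 16, 16, 29, 32], requiring 8 comparisons. The merge step runs in O(n) time where n is the total number of elements.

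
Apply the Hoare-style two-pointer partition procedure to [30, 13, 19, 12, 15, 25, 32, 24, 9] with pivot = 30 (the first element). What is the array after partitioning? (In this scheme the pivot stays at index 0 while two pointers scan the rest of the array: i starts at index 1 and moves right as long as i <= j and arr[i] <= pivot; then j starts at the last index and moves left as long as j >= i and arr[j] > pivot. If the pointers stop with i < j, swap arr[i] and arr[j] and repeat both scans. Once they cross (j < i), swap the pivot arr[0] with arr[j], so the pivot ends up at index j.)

Hoare-style two-pointer partition with pivot = 30:

Initial array: [30, 13, 19, 12, 15, 25, 32, 24, 9]

Pointers start at i = 1, j = 8.
i stops at index 6 (arr[6]=32 > 30), j stops at index 8 (arr[8]=9 <= 30): swap arr[6] and arr[8], array becomes [30, 13, 19, 12, 15, 25, 9, 24, 32]
i ends at 8, j ends at 7: the pointers have crossed (j < i), so scanning stops.

Swap pivot arr[0] with arr[7] to place pivot at position 7: [24, 13, 19, 12, 15, 25, 9, 30, 32]
Pivot position: 7

After partitioning with pivot 30, the array becomes [24, 13, 19, 12, 15, 25, 9, 30, 32]. The pivot is placed at index 7. All elements to the left of the pivot are <= 30, and all elements to the right are > 30.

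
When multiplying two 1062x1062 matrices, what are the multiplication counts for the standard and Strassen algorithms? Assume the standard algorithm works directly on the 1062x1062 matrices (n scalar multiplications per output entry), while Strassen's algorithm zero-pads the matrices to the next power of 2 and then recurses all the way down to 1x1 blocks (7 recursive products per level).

Matrix multiplication for 1062x1062 matrices:

Strassen's algorithm requires power-of-2 dimensions. Pad 1062x1062 to 2048x2048 (next power of 2).

Standard algorithm: 1062^3 = 1197770328 multiplications
Strassen's algorithm: 7^(log2(2048)) = 7^11 = 1977326743 multiplications
Difference: 1197770328 - 1977326743 = -779556415 (Strassen uses MORE here due to padding overhead — for small or just-over-power-of-2 n, padding can outweigh the per-level savings)

Standard: 1197770328 multiplications (1062^3). Strassen: 1977326743 multiplications (7^11, after padding to 2048x2048). Strassen reduces 8 recursive multiplications to 7 at each level.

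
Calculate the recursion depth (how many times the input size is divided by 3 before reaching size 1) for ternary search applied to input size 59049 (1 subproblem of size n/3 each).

For divide and conquer with division factor 3:

Problem sizes at each level:
Level 0: 59049
Level 1: 19683
Level 2: 6561
Level 3: 2187
Level 4: 729
Level 5: 243
Level 6: 81
Level 7: 27
Level 8: 9
Level 9: 3
Level 10: 1

The root is level 0 and the size-1 base case is level 10 (the tree spans levels 0 through 10, i.e. 11 levels counting the root), so the depth is the number of divisions: log_3(59049) = 10

The recursion tree depth is log_3(59049) = 10. At each level, the problem size is divided by 3, so it takes 10 divisions to reduce to a base case of size 1. The algorithm makes 1 recursive call at each level.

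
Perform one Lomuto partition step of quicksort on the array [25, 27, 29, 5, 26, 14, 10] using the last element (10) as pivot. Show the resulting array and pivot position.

Lomuto partition with pivot = 10:

Initial array: [25, 27, 29, 5, 26, 14, 10]

arr[0]=25 > 10: no swap
arr[1]=27 > 10: no swap
arr[2]=29 > 10: no swap
arr[3]=5 <= 10: swap with position 0, array becomes [5, 27, 29, 25, 26, 14, 10]
arr[4]=26 > 10: no swap
arr[5]=14 > 10: no swap

Place pivot at position 1: [5, 10, 29, 25, 26, 14, 27]
Pivot position: 1

After partitioning with pivot 10, the array becomes [5, 10, 29, 25, 26, 14, 27]. The pivot is placed at index 1. All elements to the left of the pivot are <= 10, and all elements to the right are > 10.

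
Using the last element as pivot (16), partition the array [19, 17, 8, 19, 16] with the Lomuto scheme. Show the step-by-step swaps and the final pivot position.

Lomuto partition with pivot = 16:

Initial array: [19, 17, 8, 19, 16]

arr[0]=19 > 16: no swap
arr[1]=17 > 16: no swap
arr[2]=8 <= 16: swap with position 0, array becomes [8, 17, 19, 19, 16]
arr[3]=19 > 16: no swap

Place pivot at position 1: [8, 16, 19, 19, 17]
Pivot position: 1

After partitioning with pivot 16, the array becomes [8, 16, 19, 19, 17]. The pivot is placed at index 1. All elements to the left of the pivot are <= 16, and all elements to the right are > 16.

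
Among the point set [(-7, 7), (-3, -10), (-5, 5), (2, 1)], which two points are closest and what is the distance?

Computing all pairwise distances among 4 points:

d((-7, 7), (-3, -10)) = 17.4642
d((-7, 7), (-5, 5)) = 2.8284 <-- minimum
d((-7, 7), (2, 1)) = 10.8167
d((-3, -10), (-5, 5)) = 15.1327
d((-3, -10), (2, 1)) = 12.083
d((-5, 5), (2, 1)) = 8.0623

Closest pair: (-7, 7) and (-5, 5) with distance 2.8284

The closest pair is (-7, 7) and (-5, 5) with Euclidean distance 2.8284. For 4 points, brute-force pairwise comparison is shown above. For large n, the divide-and-conquer algorithm (sort by x, recurse on halves, check the dividing strip) achieves O(n log n).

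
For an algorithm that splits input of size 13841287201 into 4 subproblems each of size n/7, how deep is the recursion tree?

For divide and conquer with division factor 7:

Problem sizes at each level:
Level 0: 13841287201
Level 1: 1977326743
Level 2: 282475249
Level 3: 40353607
Level 4: 5764801
Level 5: 823543
Level 6: 117649
Level 7: 16807
Level 8: 2401
Level 9: 343
Level 10: 49
Level 11: 7
Level 12: 1

The root is level 0 and the size-1 base case is level 12 (the tree spans levels 0 through 12, i.e. 13 levels counting the root), so the depth is the number of divisions: log_7(13841287201) = 12

The recursion tree depth is log_7(13841287201) = 12. At each level, the problem size is divided by 7, so it takes 12 divisions to reduce to a base case of size 1. The algorithm makes 4 recursive calls at each level.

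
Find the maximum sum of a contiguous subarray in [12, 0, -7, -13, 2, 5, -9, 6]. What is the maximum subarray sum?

Using Kadane's algorithm on [12, 0, -7, -13, 2, 5, -9, 6]:

Scanning through the array:
Position 1 (value 0): max_ending_here = 12, max_so_far = 12
Position 2 (value -7): max_ending_here = 5, max_so_far = 12
Position 3 (value -13): max_ending_here = -8, max_so_far = 12
Position 4 (value 2): max_ending_here = 2, max_so_far = 12
Position 5 (value 5): max_ending_here = 7, max_so_far = 12
Position 6 (value -9): max_ending_here = -2, max_so_far = 12
Position 7 (value 6): max_ending_here = 6, max_so_far = 12

Maximum subarray: [12]
Maximum sum: 12

The maximum subarray is [12] with sum 12. This subarray runs from index 0 to index 0.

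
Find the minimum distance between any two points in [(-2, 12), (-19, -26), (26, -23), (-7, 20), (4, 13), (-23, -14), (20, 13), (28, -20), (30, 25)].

Computing all pairwise distances among 9 points:

d((-2, 12), (-19, -26)) = 41.6293
d((-2, 12), (26, -23)) = 44.8219
d((-2, 12), (-7, 20)) = 9.434
d((-2, 12), (4, 13)) = 6.0828
d((-2, 12), (-23, -14)) = 33.4215
d((-2, 12), (20, 13)) = 22.0227
d((-2, 12), (28, -20)) = 43.8634
d((-2, 12), (30, 25)) = 34.5398
d((-19, -26), (26, -23)) = 45.0999
d((-19, -26), (-7, 20)) = 47.5395
d((-19, -26), (4, 13)) = 45.2769
d((-19, -26), (-23, -14)) = 12.6491
d((-19, -26), (20, 13)) = 55.1543
d((-19, -26), (28, -20)) = 47.3814
d((-19, -26), (30, 25)) = 70.7248
d((26, -23), (-7, 20)) = 54.2033
d((26, -23), (4, 13)) = 42.19
d((26, -23), (-23, -14)) = 49.8197
d((26, -23), (20, 13)) = 36.4966
d((26, -23), (28, -20)) = 3.6056 <-- minimum
d((26, -23), (30, 25)) = 48.1664
d((-7, 20), (4, 13)) = 13.0384
d((-7, 20), (-23, -14)) = 37.5766
d((-7, 20), (20, 13)) = 27.8927
d((-7, 20), (28, -20)) = 53.1507
d((-7, 20), (30, 25)) = 37.3363
d((4, 13), (-23, -14)) = 38.1838
d((4, 13), (20, 13)) = 16.0
d((4, 13), (28, -20)) = 40.8044
d((4, 13), (30, 25)) = 28.6356
d((-23, -14), (20, 13)) = 50.774
d((-23, -14), (28, -20)) = 51.3517
d((-23, -14), (30, 25)) = 65.8027
d((20, 13), (28, -20)) = 33.9559
d((20, 13), (30, 25)) = 15.6205
d((28, -20), (30, 25)) = 45.0444

Closest pair: (26, -23) and (28, -20) with distance 3.6056

The closest pair is (26, -23) and (28, -20) with Euclidean distance 3.6056. For 9 points, brute-force pairwise comparison is shown above. For large n, the divide-and-conquer algorithm (sort by x, recurse on halves, check the dividing strip) achieves O(n log n).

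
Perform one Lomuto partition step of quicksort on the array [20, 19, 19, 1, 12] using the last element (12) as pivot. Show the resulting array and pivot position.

Lomuto partition with pivot = 12:

Initial array: [20, 19, 19, 1, 12]

arr[0]=20 > 12: no swap
arr[1]=19 > 12: no swap
arr[2]=19 > 12: no swap
arr[3]=1 <= 12: swap with position 0, array becomes [1, 19, 19, 20, 12]

Place pivot at position 1: [1, 12, 19, 20, 19]
Pivot position: 1

After partitioning with pivot 12, the array becomes [1, 12, 19, 20, 19]. The pivot is placed at index 1. All elements to the left of the pivot are <= 12, and all elements to the right are > 12.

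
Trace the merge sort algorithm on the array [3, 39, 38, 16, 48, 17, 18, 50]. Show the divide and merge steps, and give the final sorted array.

Merge sort trace:

Split: [3, 39, 38, 16, 48, 17, 18, 50] -> [3, 39, 38, 16] and [48, 17, 18, 50]
  Split: [3, 39, 38, 16] -> [3, 39] and [38, 16]
    Split: [3, 39] -> [3] and [39]
    Merge: [3] + [39] -> [3, 39]
    Split: [38, 16] -> [38] and [16]
    Merge: [38] + [16] -> [16, 38]
  Merge: [3, 39] + [16, 38] -> [3, 16, 38, 39]
  Split: [48, 17, 18, 50] -> [48, 17] and [18, 50]
    Split: [48, 17] -> [48] and [17]
    Merge: [48] + [17] -> [17, 48]
    Split: [18, 50] -> [18] and [50]
    Merge: [18] + [50] -> [18, 50]
  Merge: [17, 48] + [18, 50] -> [17, 18, 48, 50]
Merge: [3, 16, 38, 39] + [17, 18, 48, 50] -> [3, 16, 17, 18, 38, 39, 48, 50]

Final sorted array: [3, 16, 17, 18, 38, 39, 48, 50]

The merge sort proceeds by recursively splitting the array and merging sorted halves.
After all merges, the sorted array is [3, 16, 17, 18, 38, 39, 48, 50].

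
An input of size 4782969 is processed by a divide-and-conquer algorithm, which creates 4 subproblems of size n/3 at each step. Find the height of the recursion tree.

For divide and conquer with division factor 3:

Problem sizes at each level:
Level 0: 4782969
Level 1: 1594323
Level 2: 531441
Level 3: 177147
Level 4: 59049
Level 5: 19683
Level 6: 6561
Level 7: 2187
Level 8: 729
Level 9: 243
Level 10: 81
Level 11: 27
Level 12: 9
Level 13: 3
Level 14: 1

The root is level 0 and the size-1 base case is level 14 (the tree spans levels 0 through 14, i.e. 15 levels counting the root), so the depth is the number of divisions: log_3(4782969) = 14

The recursion tree depth is log_3(4782969) = 14. At each level, the problem size is divided by 3, so it takes 14 divisions to reduce to a base case of size 1. The algorithm makes 4 recursive calls at each level.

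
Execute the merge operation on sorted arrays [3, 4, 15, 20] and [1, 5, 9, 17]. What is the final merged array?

Merging process:

Compare 3 vs 1: take 1 from right. Merged: [1]
Compare 3 vs 5: take 3 from left. Merged: [1, 3]
Compare 4 vs 5: take 4 from left. Merged: [1, 3, 4]
Compare 15 vs 5: take 5 from right. Merged: [1, 3, 4, 5]
Compare 15 vs 9: take 9 from right. Merged: [1, 3, 4, 5, 9]
Compare 15 vs 17: take 15 from left. Merged: [1, 3, 4, 5, 9, 15]
Compare 20 vs 17: take 17 from right. Merged: [1, 3, 4, 5, 9, 15, 17]
Append remaining from left: [20]. Merged: [1, 3, 4, 5, 9, 15, 17, 20]

Final merged array: [1, 3, 4, 5, 9, 15, 17, 20]
Total comparisons: 7

The merged array is [1, 3, 4, 5, 9, 15, 17, 20], requiring 7 comparisons. The merge step runs in O(n) time where n is the total number of elements.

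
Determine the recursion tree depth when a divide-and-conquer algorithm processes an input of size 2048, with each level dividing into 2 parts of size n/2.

For divide and conquer with division factor 2:

Problem sizes at each level:
Level 0: 2048
Level 1: 1024
Level 2: 512
Level 3: 256
Level 4: 128
Level 5: 64
Level 6: 32
Level 7: 16
Level 8: 8
Level 9: 4
Level 10: 2
Level 11: 1

The root is level 0 and the size-1 base case is level 11 (the tree spans levels 0 through 11, i.e. 12 levels counting the root), so the depth is the number of divisions: log_2(2048) = 11

The recursion tree depth is log_2(2048) = 11. At each level, the problem size is divided by 2, so it takes 11 divisions to reduce to a base case of size 1. The algorithm makes 2 recursive calls at each level.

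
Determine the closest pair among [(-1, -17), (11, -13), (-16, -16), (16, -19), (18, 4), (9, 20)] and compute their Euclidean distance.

Computing all pairwise distances among 6 points:

d((-1, -17), (11, -13)) = 12.6491
d((-1, -17), (-16, -16)) = 15.0333
d((-1, -17), (16, -19)) = 17.1172
d((-1, -17), (18, 4)) = 28.3196
d((-1, -17), (9, 20)) = 38.3275
d((11, -13), (-16, -16)) = 27.1662
d((11, -13), (16, -19)) = 7.8102 <-- minimum
d((11, -13), (18, 4)) = 18.3848
d((11, -13), (9, 20)) = 33.0606
d((-16, -16), (16, -19)) = 32.1403
d((-16, -16), (18, 4)) = 39.4462
d((-16, -16), (9, 20)) = 43.8292
d((16, -19), (18, 4)) = 23.0868
d((16, -19), (9, 20)) = 39.6232
d((18, 4), (9, 20)) = 18.3576

Closest pair: (11, -13) and (16, -19) with distance 7.8102

The closest pair is (11, -13) and (16, -19) with Euclidean distance 7.8102. For 6 points, brute-force pairwise comparison is shown above. For large n, the divide-and-conquer algorithm (sort by x, recurse on halves, check the dividing strip) achieves O(n log n).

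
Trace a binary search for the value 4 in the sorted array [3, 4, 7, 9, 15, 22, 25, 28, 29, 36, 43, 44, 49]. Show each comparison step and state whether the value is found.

Binary search for 4 in [3, 4, 7, 9, 15, 22, 25, 28, 29, 36, 43, 44, 49]:

lo=0, hi=12, mid=6, arr[mid]=25 -> 25 > 4, search left half
lo=0, hi=5, mid=2, arr[mid]=7 -> 7 > 4, search left half
lo=0, hi=1, mid=0, arr[mid]=3 -> 3 < 4, search right half
lo=1, hi=1, mid=1, arr[mid]=4 -> Found target at index 1!

Binary search finds 4 at index 1 after 4 comparisons. The search repeatedly halves the search space by comparing with the middle element.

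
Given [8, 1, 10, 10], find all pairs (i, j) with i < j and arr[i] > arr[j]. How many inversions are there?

Finding inversions in [8, 1, 10, 10]:

(0, 1): arr[0]=8 > arr[1]=1

Total inversions: 1

The array has 1 inversion(s): (0,1). Each pair (i,j) satisfies i < j and arr[i] > arr[j].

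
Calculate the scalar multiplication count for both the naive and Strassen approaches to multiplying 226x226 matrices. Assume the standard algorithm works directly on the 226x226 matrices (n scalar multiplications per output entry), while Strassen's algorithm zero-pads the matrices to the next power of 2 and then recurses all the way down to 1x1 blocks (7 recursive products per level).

Matrix multiplication for 226x226 matrices:

Strassen's algorithm requires power-of-2 dimensions. Pad 226x226 to 256x256 (next power of 2).

Standard algorithm: 226^3 = 11543176 multiplications
Strassen's algorithm: 7^(log2(256)) = 7^8 = 5764801 multiplications
Savings: 11543176 - 5764801 = 5778375 multiplications

Standard: 11543176 multiplications (226^3). Strassen: 5764801 multiplications (7^8, after padding to 256x256). Strassen reduces 8 recursive multiplications to 7 at each level.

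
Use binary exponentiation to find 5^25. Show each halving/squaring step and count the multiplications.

Computing 5^25 by squaring (build up from 5^1; each line after the first costs one multiplication):

5^1 = 5
5^2 = (5^1)^2 = 5^2 = 25
5^3 = 5 * 5^2 = 5 * 25 = 125
5^6 = (5^3)^2 = 125^2 = 15625
5^12 = (5^6)^2 = 15625^2 = 244140625
5^24 = (5^12)^2 = 244140625^2 = 59604644775390625
5^25 = 5 * 5^24 = 5 * 59604644775390625 = 298023223876953125

Result: 298023223876953125
Multiplications needed: 6 (6 lines after 5^1)

5^25 = 298023223876953125. Using exponentiation by squaring, this requires 6 multiplications. The key idea: if the exponent is even, square the half-power; if odd, multiply by the base once.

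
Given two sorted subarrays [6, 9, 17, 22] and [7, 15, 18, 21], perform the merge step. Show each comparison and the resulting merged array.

Merging process:

Compare 6 vs 7: take 6 from left. Merged: [6]
Compare 9 vs 7: take 7 from right. Merged: [6, 7]
Compare 9 vs 15: take 9 from left. Merged: [6, 7, 9]
Compare 17 vs 15: take 15 from right. Merged: [6, 7, 9, 15]
Compare 17 vs 18: take 17 from left. Merged: [6, 7, 9, 15, 17]
Compare 22 vs 18: take 18 from right. Merged: [6, 7, 9, 15, 17, 18]
Compare 22 vs 21: take 21 from right. Merged: [6, 7, 9, 15, 17, 18, 21]
Append remaining from left: [22]. Merged: [6, 7, 9, 15, 17, 18, 21, 22]

Final merged array: [6, 7, 9, 15, 17, 18, 21, 22]
Total comparisons: 7

The merged array is [6, 7, 9, 15, 17, 18, 21, 22], requiring 7 comparisons. The merge step runs in O(n) time where n is the total number of elements.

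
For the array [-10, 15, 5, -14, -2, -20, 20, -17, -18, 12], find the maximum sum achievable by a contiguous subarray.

Using Kadane's algorithm on [-10, 15, 5, -14, -2, -20, 20, -17, -18, 12]:

Scanning through the array:
Position 1 (value 15): max_ending_here = 15, max_so_far = 15
Position 2 (value 5): max_ending_here = 20, max_so_far = 20
Position 3 (value -14): max_ending_here = 6, max_so_far = 20
Position 4 (value -2): max_ending_here = 4, max_so_far = 20
Position 5 (value -20): max_ending_here = -16, max_so_far = 20
Position 6 (value 20): max_ending_here = 20, max_so_far = 20
Position 7 (value -17): max_ending_here = 3, max_so_far = 20
Position 8 (value -18): max_ending_here = -15, max_so_far = 20
Position 9 (value 12): max_ending_here = 12, max_so_far = 20

Maximum subarray: [15, 5]
Maximum sum: 20

The maximum subarray is [15, 5] with sum 20. This subarray runs from index 1 to index 2.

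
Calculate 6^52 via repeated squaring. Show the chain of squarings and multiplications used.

Computing 6^52 by squaring (build up from 6^1; each line after the first costs one multiplication):

6^1 = 6
6^2 = (6^1)^2 = 6^2 = 36
6^3 = 6 * 6^2 = 6 * 36 = 216
6^6 = (6^3)^2 = 216^2 = 46656
6^12 = (6^6)^2 = 46656^2 = 2176782336
6^13 = 6 * 6^12 = 6 * 2176782336 = 13060694016
6^26 = (6^13)^2 = 13060694016^2 = 170581728179578208256
6^52 = (6^26)^2 = 170581728179578208256^2 = 29098125988731506183153025616435306561536

Result: 29098125988731506183153025616435306561536
Multiplications needed: 7 (7 lines after 6^1)

6^52 = 29098125988731506183153025616435306561536. Using exponentiation by squaring, this requires 7 multiplications. The key idea: if the exponent is even, square the half-power; if odd, multiply by the base once.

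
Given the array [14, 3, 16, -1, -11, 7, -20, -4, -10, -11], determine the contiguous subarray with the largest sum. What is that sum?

Using Kadane's algorithm on [14, 3, 16, -1, -11, 7, -20, -4, -10, -11]:

Scanning through the array:
Position 1 (value 3): max_ending_here = 17, max_so_far = 17
Position 2 (value 16): max_ending_here = 33, max_so_far = 33
Position 3 (value -1): max_ending_here = 32, max_so_far = 33
Position 4 (value -11): max_ending_here = 21, max_so_far = 33
Position 5 (value 7): max_ending_here = 28, max_so_far = 33
Position 6 (value -20): max_ending_here = 8, max_so_far = 33
Position 7 (value -4): max_ending_here = 4, max_so_far = 33
Position 8 (value -10): max_ending_here = -6, max_so_far = 33
Position 9 (value -11): max_ending_here = -11, max_so_far = 33

Maximum subarray: [14, 3, 16]
Maximum sum: 33

The maximum subarray is [14, 3, 16] with sum 33. This subarray runs from index 0 to index 2.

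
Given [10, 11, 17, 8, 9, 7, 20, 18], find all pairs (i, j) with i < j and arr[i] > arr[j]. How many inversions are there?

Finding inversions in [10, 11, 17, 8, 9, 7, 20, 18]:

(0, 3): arr[0]=10 > arr[3]=8
(0, 4): arr[0]=10 > arr[4]=9
(0, 5): arr[0]=10 > arr[5]=7
(1, 3): arr[1]=11 > arr[3]=8
(1, 4): arr[1]=11 > arr[4]=9
(1, 5): arr[1]=11 > arr[5]=7
(2, 3): arr[2]=17 > arr[3]=8
(2, 4): arr[2]=17 > arr[4]=9
(2, 5): arr[2]=17 > arr[5]=7
(3, 5): arr[3]=8 > arr[5]=7
(4, 5): arr[4]=9 > arr[5]=7
(6, 7): arr[6]=20 > arr[7]=18

Total inversions: 12

The array has 12 inversion(s): (0,3), (0,4), (0,5), (1,3), (1,4), (1,5), (2,3), (2,4), (2,5), (3,5), (4,5), (6,7). Each pair (i,j) satisfies i < j and arr[i] > arr[j].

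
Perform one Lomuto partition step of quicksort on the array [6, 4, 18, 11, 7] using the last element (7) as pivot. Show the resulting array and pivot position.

Lomuto partition with pivot = 7:

Initial array: [6, 4, 18, 11, 7]

arr[0]=6 <= 7: swap with position 0, array becomes [6, 4, 18, 11, 7]
arr[1]=4 <= 7: swap with position 1, array becomes [6, 4, 18, 11, 7]
arr[2]=18 > 7: no swap
arr[3]=11 > 7: no swap

Place pivot at position 2: [6, 4, 7, 11, 18]
Pivot position: 2

After partitioning with pivot 7, the array becomes [6, 4, 7, 11, 18]. The pivot is placed at index 2. All elements to the left of the pivot are <= 7, and all elements to the right are > 7.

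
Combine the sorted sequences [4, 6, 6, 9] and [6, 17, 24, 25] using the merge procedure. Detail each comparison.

Merging process:

Compare 4 vs 6: take 4 from left. Merged: [4]
Compare 6 vs 6: take 6 from left. Merged: [4, 6]
Compare 6 vs 6: take 6 from left. Merged: [4, 6, 6]
Compare 9 vs 6: take 6 from right. Merged: [4, 6, 6, 6]
Compare 9 vs 17: take 9 from left. Merged: [4, 6, 6, 6, 9]
Append remaining from right: [17, 24, 25]. Merged: [4, 6, 6, 6, 9, 17, 24, 25]

Final merged array: [4, 6, 6, 6, 9, 17, 24, 25]
Total comparisons: 5

The merged array is [4, 6, 6, 6, 9, 17, 24, 25], requiring 5 comparisons. The merge step runs in O(n) time where n is the total number of elements.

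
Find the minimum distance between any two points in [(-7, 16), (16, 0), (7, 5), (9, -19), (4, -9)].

Computing all pairwise distances among 5 points:

d((-7, 16), (16, 0)) = 28.0179
d((-7, 16), (7, 5)) = 17.8045
d((-7, 16), (9, -19)) = 38.4838
d((-7, 16), (4, -9)) = 27.313
d((16, 0), (7, 5)) = 10.2956 <-- minimum
d((16, 0), (9, -19)) = 20.2485
d((16, 0), (4, -9)) = 15.0
d((7, 5), (9, -19)) = 24.0832
d((7, 5), (4, -9)) = 14.3178
d((9, -19), (4, -9)) = 11.1803

Closest pair: (16, 0) and (7, 5) with distance 10.2956

The closest pair is (16, 0) and (7, 5) with Euclidean distance 10.2956. For 5 points, brute-force pairwise comparison is shown above. For large n, the divide-and-conquer algorithm (sort by x, recurse on halves, check the dividing strip) achieves O(n log n).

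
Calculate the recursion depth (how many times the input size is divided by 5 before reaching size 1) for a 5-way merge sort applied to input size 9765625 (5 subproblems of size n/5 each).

For divide and conquer with division factor 5:

Problem sizes at each level:
Level 0: 9765625
Level 1: 1953125
Level 2: 390625
Level 3: 78125
Level 4: 15625
Level 5: 3125
Level 6: 625
Level 7: 125
Level 8: 25
Level 9: 5
Level 10: 1

The root is level 0 and the size-1 base case is level 10 (the tree spans levels 0 through 10, i.e. 11 levels counting the root), so the depth is the number of divisions: log_5(9765625) = 10

The recursion tree depth is log_5(9765625) = 10. At each level, the problem size is divided by 5, so it takes 10 divisions to reduce to a base case of size 1. The algorithm makes 5 recursive calls at each level.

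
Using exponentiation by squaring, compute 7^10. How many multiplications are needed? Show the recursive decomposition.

Computing 7^10 by squaring (build up from 7^1; each line after the first costs one multiplication):

7^1 = 7
7^2 = (7^1)^2 = 7^2 = 49
7^4 = (7^2)^2 = 49^2 = 2401
7^5 = 7 * 7^4 = 7 * 2401 = 16807
7^10 = (7^5)^2 = 16807^2 = 282475249

Result: 282475249
Multiplications needed: 4 (4 lines after 7^1)

7^10 = 282475249. Using exponentiation by squaring, this requires 4 multiplications. The key idea: if the exponent is even, square the half-power; if odd, multiply by the base once.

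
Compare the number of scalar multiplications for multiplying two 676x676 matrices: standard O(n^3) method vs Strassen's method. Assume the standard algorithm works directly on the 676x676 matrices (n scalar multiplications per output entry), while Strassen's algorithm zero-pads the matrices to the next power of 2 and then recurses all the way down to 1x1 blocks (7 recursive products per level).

Matrix multiplication for 676x676 matrices:

Strassen's algorithm requires power-of-2 dimensions. Pad 676x676 to 1024x1024 (next power of 2).

Standard algorithm: 676^3 = 308915776 multiplications
Strassen's algorithm: 7^(log2(1024)) = 7^10 = 282475249 multiplications
Savings: 308915776 - 282475249 = 26440527 multiplications

Standard: 308915776 multiplications (676^3). Strassen: 282475249 multiplications (7^10, after padding to 1024x1024). Strassen reduces 8 recursive multiplications to 7 at each level.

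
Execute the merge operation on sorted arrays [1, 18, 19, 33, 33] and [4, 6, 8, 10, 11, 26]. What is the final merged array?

Merging process:

Compare 1 vs 4: take 1 from left. Merged: [1]
Compare 18 vs 4: take 4 from right. Merged: [1, 4]
Compare 18 vs 6: take 6 from right. Merged: [1, 4, 6]
Compare 18 vs 8: take 8 from right. Merged: [1, 4, 6, 8]
Compare 18 vs 10: take 10 from right. Merged: [1, 4, 6, 8, 10]
Compare 18 vs 11: take 11 from right. Merged: [1, 4, 6, 8, 10, 11]
Compare 18 vs 26: take 18 from left. Merged: [1, 4, 6, 8, 10, 11, 18]
Compare 19 vs 26: take 19 from left. Merged: [1, 4, 6, 8, 10, 11, 18, 19]
Compare 33 vs 26: take 26 from right. Merged: [1, 4, 6, 8, 10, 11, 18, 19, 26]
Append remaining from left: [33, 33]. Merged: [1, 4, 6, 8, 10, 11, 18, 19, 26, 33, 33]

Final merged array: [1, 4, 6, 8, 10, 11, 18, 19, 26, 33, 33]
Total comparisons: 9

The merged array is [1, 4, 6, 8, 10, 11, 18, 19, 26, 33, 33], requiring 9 comparisons. The merge step runs in O(n) time where n is the total number of elements.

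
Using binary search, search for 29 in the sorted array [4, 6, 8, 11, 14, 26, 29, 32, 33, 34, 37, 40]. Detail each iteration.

Binary search for 29 in [4, 6, 8, 11, 14, 26, 29, 32, 33, 34, 37, 40]:

lo=0, hi=11, mid=5, arr[mid]=26 -> 26 < 29, search right half
lo=6, hi=11, mid=8, arr[mid]=33 -> 33 > 29, search left half
lo=6, hi=7, mid=6, arr[mid]=29 -> Found target at index 6!

Binary search finds 29 at index 6 after 3 comparisons. The search repeatedly halves the search space by comparing with the middle element.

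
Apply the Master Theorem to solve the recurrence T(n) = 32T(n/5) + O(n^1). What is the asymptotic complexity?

Master Theorem for T(n) = 32T(n/5) + O(n^1):

a = 32, b = 5, c = 1
log_b(a) = log_5(32) = 2.1534

Case 1: c = 1 < log_5(32) = 2.1534
T(n) = O(n^(log_5 32))

For T(n) = 32T(n/5) + O(n^1): log_5(32) = 2.1534. This is Case 1 of the Master Theorem (c < log_b(a), work dominated by leaves), giving O(n^(log_5 32)).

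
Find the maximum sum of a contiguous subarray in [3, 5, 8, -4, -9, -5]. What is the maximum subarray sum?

Using Kadane's algorithm on [3, 5, 8, -4, -9, -5]:

Scanning through the array:
Position 1 (value 5): max_ending_here = 8, max_so_far = 8
Position 2 (value 8): max_ending_here = 16, max_so_far = 16
Position 3 (value -4): max_ending_here = 12, max_so_far = 16
Position 4 (value -9): max_ending_here = 3, max_so_far = 16
Position 5 (value -5): max_ending_here = -2, max_so_far = 16

Maximum subarray: [3, 5, 8]
Maximum sum: 16

The maximum subarray is [3, 5, 8] with sum 16. This subarray runs from index 0 to index 2.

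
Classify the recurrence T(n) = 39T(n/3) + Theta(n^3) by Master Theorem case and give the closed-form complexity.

Master Theorem for T(n) = 39T(n/3) + O(n^3):

a = 39, b = 3, c = 3
log_b(a) = log_3(39) = 3.3347

Case 1: c = 3 < log_3(39) = 3.3347
T(n) = O(n^(log_3 39))

For T(n) = 39T(n/3) + O(n^3): log_3(39) = 3.3347. This is Case 1 of the Master Theorem (c < log_b(a), work dominated by leaves), giving O(n^(log_3 39)).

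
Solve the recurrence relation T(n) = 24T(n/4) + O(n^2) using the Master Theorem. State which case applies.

Master Theorem for T(n) = 24T(n/4) + O(n^2):

a = 24, b = 4, c = 2
log_b(a) = log_4(24) = 2.2925

Case 1: c = 2 < log_4(24) = 2.2925
T(n) = O(n^(log_4 24))

For T(n) = 24T(n/4) + O(n^2): log_4(24) = 2.2925. This is Case 1 of the Master Theorem (c < log_b(a), work dominated by leaves), giving O(n^(log_4 24)).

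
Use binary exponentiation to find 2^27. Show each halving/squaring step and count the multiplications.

Computing 2^27 by squaring (build up from 2^1; each line after the first costs one multiplication):

2^1 = 2
2^2 = (2^1)^2 = 2^2 = 4
2^3 = 2 * 2^2 = 2 * 4 = 8
2^6 = (2^3)^2 = 8^2 = 64
2^12 = (2^6)^2 = 64^2 = 4096
2^13 = 2 * 2^12 = 2 * 4096 = 8192
2^26 = (2^13)^2 = 8192^2 = 67108864
2^27 = 2 * 2^26 = 2 * 67108864 = 134217728

Result: 134217728
Multiplications needed: 7 (7 lines after 2^1)

2^27 = 134217728. Using exponentiation by squaring, this requires 7 multiplications. The key idea: if the exponent is even, square the half-power; if odd, multiply by the base once.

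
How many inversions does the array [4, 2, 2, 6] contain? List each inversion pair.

Finding inversions in [4, 2, 2, 6]:

(0, 1): arr[0]=4 > arr[1]=2
(0, 2): arr[0]=4 > arr[2]=2

Total inversions: 2

The array has 2 inversion(s): (0,1), (0,2). Each pair (i,j) satisfies i < j and arr[i] > arr[j].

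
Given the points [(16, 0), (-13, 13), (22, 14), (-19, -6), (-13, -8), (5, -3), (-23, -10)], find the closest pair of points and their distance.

Computing all pairwise distances among 7 points:

d((16, 0), (-13, 13)) = 31.7805
d((16, 0), (22, 14)) = 15.2315
d((16, 0), (-19, -6)) = 35.5106
d((16, 0), (-13, -8)) = 30.0832
d((16, 0), (5, -3)) = 11.4018
d((16, 0), (-23, -10)) = 40.2616
d((-13, 13), (22, 14)) = 35.0143
d((-13, 13), (-19, -6)) = 19.9249
d((-13, 13), (-13, -8)) = 21.0
d((-13, 13), (5, -3)) = 24.0832
d((-13, 13), (-23, -10)) = 25.0799
d((22, 14), (-19, -6)) = 45.618
d((22, 14), (-13, -8)) = 41.3401
d((22, 14), (5, -3)) = 24.0416
d((22, 14), (-23, -10)) = 51.0
d((-19, -6), (-13, -8)) = 6.3246
d((-19, -6), (5, -3)) = 24.1868
d((-19, -6), (-23, -10)) = 5.6569 <-- minimum
d((-13, -8), (5, -3)) = 18.6815
d((-13, -8), (-23, -10)) = 10.198
d((5, -3), (-23, -10)) = 28.8617

Closest pair: (-19, -6) and (-23, -10) with distance 5.6569

The closest pair is (-19, -6) and (-23, -10) with Euclidean distance 5.6569. For 7 points, brute-force pairwise comparison is shown above. For large n, the divide-and-conquer algorithm (sort by x, recurse on halves, check the dividing strip) achieves O(n log n).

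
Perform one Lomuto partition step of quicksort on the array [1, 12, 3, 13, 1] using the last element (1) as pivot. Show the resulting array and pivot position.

Lomuto partition with pivot = 1:

Initial array: [1, 12, 3, 13, 1]

arr[0]=1 <= 1: swap with position 0, array becomes [1, 12, 3, 13, 1]
arr[1]=12 > 1: no swap
arr[2]=3 > 1: no swap
arr[3]=13 > 1: no swap

Place pivot at position 1: [1, 1, 3, 13, 12]
Pivot position: 1

After partitioning with pivot 1, the array becomes [1, 1, 3, 13, 12]. The pivot is placed at index 1. All elements to the left of the pivot are <= 1, and all elements to the right are > 1.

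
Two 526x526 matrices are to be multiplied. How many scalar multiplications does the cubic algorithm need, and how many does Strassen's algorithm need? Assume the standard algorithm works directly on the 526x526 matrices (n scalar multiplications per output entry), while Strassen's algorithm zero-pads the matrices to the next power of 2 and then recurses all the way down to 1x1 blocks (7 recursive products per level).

Matrix multiplication for 526x526 matrices:

Strassen's algorithm requires power-of-2 dimensions. Pad 526x526 to 1024x1024 (next power of 2).

Standard algorithm: 526^3 = 145531576 multiplications
Strassen's algorithm: 7^(log2(1024)) = 7^10 = 282475249 multiplications
Difference: 145531576 - 282475249 = -136943673 (Strassen uses MORE here due to padding overhead — for small or just-over-power-of-2 n, padding can outweigh the per-level savings)

Standard: 145531576 multiplications (526^3). Strassen: 282475249 multiplications (7^10, after padding to 1024x1024). Strassen reduces 8 recursive multiplications to 7 at each level.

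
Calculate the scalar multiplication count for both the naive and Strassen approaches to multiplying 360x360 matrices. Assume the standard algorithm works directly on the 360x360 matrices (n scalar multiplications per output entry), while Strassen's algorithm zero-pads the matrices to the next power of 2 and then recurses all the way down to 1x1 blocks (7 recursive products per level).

Matrix multiplication for 360x360 matrices:

Strassen's algorithm requires power-of-2 dimensions. Pad 360x360 to 512x512 (next power of 2).

Standard algorithm: 360^3 = 46656000 multiplications
Strassen's algorithm: 7^(log2(512)) = 7^9 = 40353607 multiplications
Savings: 46656000 - 40353607 = 6302393 multiplications

Standard: 46656000 multiplications (360^3). Strassen: 40353607 multiplications (7^9, after padding to 512x512). Strassen reduces 8 recursive multiplications to 7 at each level.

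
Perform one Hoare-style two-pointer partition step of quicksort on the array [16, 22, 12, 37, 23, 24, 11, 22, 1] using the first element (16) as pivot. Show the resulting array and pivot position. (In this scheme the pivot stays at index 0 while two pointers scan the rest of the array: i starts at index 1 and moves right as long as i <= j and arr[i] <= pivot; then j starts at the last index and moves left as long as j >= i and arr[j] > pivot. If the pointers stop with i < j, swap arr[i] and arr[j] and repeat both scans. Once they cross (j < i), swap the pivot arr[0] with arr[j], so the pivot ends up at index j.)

Hoare-style two-pointer partition with pivot = 16:

Initial array: [16, 22, 12, 37, 23, 24, 11, 22, 1]

Pointers start at i = 1, j = 8.
i stops at index 1 (arr[1]=22 > 16), j stops at index 8 (arr[8]=1 <= 16): swap arr[1] and arr[8], array becomes [16, 1, 12, 37, 23, 24, 11, 22, 22]
i stops at index 3 (arr[3]=37 > 16), j stops at index 6 (arr[6]=11 <= 16): swap arr[3] and arr[6], array becomes [16, 1, 12, 11, 23, 24, 37, 22, 22]
i ends at 4, j ends at 3: the pointers have crossed (j < i), so scanning stops.

Swap pivot arr[0] with arr[3] to place pivot at position 3: [11, 1, 12, 16, 23, 24, 37, 22, 22]
Pivot position: 3

After partitioning with pivot 16, the array becomes [11, 1, 12, 16, 23, 24, 37, 22, 22]. The pivot is placed at index 3. All elements to the left of the pivot are <= 16, and all elements to the right are > 16.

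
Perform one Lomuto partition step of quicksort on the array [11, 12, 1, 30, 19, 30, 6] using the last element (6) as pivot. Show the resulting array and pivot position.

Lomuto partition with pivot = 6:

Initial array: [11, 12, 1, 30, 19, 30, 6]

arr[0]=11 > 6: no swap
arr[1]=12 > 6: no swap
arr[2]=1 <= 6: swap with position 0, array becomes [1, 12, 11, 30, 19, 30, 6]
arr[3]=30 > 6: no swap
arr[4]=19 > 6: no swap
arr[5]=30 > 6: no swap

Place pivot at position 1: [1, 6, 11, 30, 19, 30, 12]
Pivot position: 1

After partitioning with pivot 6, the array becomes [1, 6, 11, 30, 19, 30, 12]. The pivot is placed at index 1. All elements to the left of the pivot are <= 6, and all elements to the right are > 6.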